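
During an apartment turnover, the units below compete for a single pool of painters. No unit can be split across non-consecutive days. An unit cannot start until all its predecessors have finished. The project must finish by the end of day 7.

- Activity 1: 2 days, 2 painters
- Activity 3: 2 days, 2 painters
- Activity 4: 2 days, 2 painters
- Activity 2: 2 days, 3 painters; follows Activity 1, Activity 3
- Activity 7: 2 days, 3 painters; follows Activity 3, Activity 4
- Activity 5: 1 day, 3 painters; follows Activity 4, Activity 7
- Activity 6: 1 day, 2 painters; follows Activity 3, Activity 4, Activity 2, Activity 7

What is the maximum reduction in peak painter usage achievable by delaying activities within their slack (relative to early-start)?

1

Early-start peak: d1:6  d2:6  d3:6  d4:6  d5:5  d6:0  d7:0 ⇒ 6.
Leveled (Activity 1@1, Activity 3@1, Activity 4@3, Activity 2@3, Activity 7@5, Activity 5@7, Activity 6@7): d1:4  d2:4  d3:5  d4:5  d5:3  d6:3  d7:5 ⇒ 5.
Reduction 6 − 5 = 1.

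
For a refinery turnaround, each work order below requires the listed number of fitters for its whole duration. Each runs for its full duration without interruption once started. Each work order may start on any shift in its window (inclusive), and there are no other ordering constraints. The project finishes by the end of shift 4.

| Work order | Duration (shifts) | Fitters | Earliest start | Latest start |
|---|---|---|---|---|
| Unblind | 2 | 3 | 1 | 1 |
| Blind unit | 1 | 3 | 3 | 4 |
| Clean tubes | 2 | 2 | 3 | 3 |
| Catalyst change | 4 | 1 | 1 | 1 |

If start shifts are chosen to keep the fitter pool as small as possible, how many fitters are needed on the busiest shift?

6

Schedule Unblind@1, Blind unit@3, Clean tubes@3, Catalyst change@1: s1:4  s2:4  s3:6  s4:3 — peak 6.
No arrangement of the 2 feasible schedules does better.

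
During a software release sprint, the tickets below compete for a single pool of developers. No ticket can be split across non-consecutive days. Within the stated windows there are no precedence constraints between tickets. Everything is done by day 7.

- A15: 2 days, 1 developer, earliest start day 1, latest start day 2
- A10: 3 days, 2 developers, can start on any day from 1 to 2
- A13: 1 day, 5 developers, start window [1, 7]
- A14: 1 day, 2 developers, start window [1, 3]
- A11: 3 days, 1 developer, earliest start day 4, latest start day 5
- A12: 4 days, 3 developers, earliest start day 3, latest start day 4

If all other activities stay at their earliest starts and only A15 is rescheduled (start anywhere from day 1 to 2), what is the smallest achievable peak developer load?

9

A15@1: d1:10  d2:3  d3:5  d4:4  d5:4  d6:4  d7:0 → peak 10
A15@2: d1:9  d2:3  d3:6  d4:4  d5:4  d6:4  d7:0 → peak 9
Best is A15@2, peak 9.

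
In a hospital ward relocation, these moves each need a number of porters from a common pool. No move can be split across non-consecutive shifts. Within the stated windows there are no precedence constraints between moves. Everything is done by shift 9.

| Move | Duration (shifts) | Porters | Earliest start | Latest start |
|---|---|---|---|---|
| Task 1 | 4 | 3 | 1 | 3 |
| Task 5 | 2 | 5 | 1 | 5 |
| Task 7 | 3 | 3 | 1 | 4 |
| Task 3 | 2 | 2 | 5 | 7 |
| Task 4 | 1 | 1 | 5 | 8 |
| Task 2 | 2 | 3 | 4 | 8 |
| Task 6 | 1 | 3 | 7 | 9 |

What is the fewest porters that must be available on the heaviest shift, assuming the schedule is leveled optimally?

Early-start (Task 1@1, Task 5@1, Task 7@1, Task 3@5, Task 4@5, Task 2@4, Task 6@7) gives peak 11: s1:11  s2:11  s3:6  s4:6  s5:6  s6:2  s7:3  s8:0  s9:0.
Shift Task 5→5, Task 3→7, Task 2→7, Task 6→9.
Schedule Task 1@1, Task 5@5, Task 7@1, Task 3@7, Task 4@5, Task 2@7, Task 6@9: s1:6  s2:6  s3:6  s4:3  s5:6  s6:5  s7:5  s8:5  s9:3 — peak 6.

6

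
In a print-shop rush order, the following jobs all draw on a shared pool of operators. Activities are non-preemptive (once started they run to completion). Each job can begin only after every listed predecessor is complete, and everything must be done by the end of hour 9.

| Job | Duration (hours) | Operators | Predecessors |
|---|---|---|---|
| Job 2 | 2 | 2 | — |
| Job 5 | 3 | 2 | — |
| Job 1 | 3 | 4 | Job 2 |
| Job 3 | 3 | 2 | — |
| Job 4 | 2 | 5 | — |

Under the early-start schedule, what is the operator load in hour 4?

4

At early start, hour 4 has: Job 1.
Demand: 4 = 4.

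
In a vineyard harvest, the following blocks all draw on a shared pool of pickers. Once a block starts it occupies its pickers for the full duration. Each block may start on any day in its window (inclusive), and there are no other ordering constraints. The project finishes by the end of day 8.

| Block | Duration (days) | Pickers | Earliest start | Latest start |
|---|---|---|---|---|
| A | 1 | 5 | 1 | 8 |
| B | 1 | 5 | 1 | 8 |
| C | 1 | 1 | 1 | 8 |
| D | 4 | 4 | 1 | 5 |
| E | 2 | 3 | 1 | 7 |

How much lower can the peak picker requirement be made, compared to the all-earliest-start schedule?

13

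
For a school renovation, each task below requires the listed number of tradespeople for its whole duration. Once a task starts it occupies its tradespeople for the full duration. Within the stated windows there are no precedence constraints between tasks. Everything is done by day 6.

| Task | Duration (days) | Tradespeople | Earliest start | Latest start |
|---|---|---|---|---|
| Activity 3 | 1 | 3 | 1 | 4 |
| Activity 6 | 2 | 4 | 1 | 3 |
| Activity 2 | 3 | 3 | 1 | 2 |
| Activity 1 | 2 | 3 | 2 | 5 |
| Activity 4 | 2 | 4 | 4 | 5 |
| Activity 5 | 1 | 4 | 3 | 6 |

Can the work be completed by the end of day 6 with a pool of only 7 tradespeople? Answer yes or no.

yes

Schedule Activity 3@1, Activity 6@1, Activity 2@2, Activity 1@4, Activity 4@5, Activity 5@3: d1:7  d2:7  d3:7  d4:6  d5:7  d6:4 — peak 7 ≤ 7.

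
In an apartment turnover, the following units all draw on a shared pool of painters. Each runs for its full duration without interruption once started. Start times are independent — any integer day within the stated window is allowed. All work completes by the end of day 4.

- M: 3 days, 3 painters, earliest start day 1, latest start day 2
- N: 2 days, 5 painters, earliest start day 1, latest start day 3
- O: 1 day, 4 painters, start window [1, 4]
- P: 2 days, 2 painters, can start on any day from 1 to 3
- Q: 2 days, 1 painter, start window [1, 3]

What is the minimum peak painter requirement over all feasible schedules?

Early-start (M@1, N@1, O@1, P@1, Q@1) gives peak 15: d1:15  d2:11  d3:3  d4:0.
Shift O→4, P→3, Q→3.
Schedule M@1, N@1, O@4, P@3, Q@3: d1:8  d2:8  d3:6  d4:7 — peak 8.
Total painter-days = 29 over 4 days ⇒ peak ≥ ⌈29/4⌉ = 8, so 8 is optimal.

8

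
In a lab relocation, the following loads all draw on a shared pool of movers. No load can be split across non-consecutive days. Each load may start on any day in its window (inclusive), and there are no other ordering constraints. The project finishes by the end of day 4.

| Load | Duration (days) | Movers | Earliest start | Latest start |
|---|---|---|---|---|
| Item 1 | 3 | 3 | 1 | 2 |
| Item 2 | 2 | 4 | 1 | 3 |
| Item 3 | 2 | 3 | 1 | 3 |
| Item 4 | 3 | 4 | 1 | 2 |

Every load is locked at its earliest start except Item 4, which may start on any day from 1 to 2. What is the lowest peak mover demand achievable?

14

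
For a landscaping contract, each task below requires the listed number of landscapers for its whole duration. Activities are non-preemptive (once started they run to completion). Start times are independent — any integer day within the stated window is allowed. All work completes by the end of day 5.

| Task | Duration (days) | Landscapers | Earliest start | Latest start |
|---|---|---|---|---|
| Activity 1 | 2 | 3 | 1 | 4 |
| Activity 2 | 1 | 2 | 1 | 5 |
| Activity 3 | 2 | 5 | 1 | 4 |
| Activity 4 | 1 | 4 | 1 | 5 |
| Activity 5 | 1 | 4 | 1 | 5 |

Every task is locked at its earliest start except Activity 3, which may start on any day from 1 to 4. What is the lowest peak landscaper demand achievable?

13

Activity 3@1: d1:18  d2:8  d3:0  d4:0  d5:0 → peak 18
Activity 3@2: d1:13  d2:8  d3:5  d4:0  d5:0 → peak 13
Activity 3@3: d1:13  d2:3  d3:5  d4:5  d5:0 → peak 13
Activity 3@4: d1:13  d2:3  d3:0  d4:5  d5:5 → peak 13
Best is Activity 3@2, peak 13.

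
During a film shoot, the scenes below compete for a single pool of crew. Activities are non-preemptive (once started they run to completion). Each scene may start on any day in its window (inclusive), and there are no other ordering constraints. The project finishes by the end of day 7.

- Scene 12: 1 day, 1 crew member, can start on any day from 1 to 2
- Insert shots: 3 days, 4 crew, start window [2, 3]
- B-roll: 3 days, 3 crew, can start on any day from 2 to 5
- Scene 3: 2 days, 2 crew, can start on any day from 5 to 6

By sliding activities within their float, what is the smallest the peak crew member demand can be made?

5

Early-start (Scene 12@1, Insert shots@2, B-roll@2, Scene 3@5) gives peak 7: d1:1  d2:7  d3:7  d4:7  d5:2  d6:2  d7:0.
Shift B-roll→5.
Schedule Scene 12@1, Insert shots@2, B-roll@5, Scene 3@5: d1:1  d2:4  d3:4  d4:4  d5:5  d6:5  d7:3 — peak 5.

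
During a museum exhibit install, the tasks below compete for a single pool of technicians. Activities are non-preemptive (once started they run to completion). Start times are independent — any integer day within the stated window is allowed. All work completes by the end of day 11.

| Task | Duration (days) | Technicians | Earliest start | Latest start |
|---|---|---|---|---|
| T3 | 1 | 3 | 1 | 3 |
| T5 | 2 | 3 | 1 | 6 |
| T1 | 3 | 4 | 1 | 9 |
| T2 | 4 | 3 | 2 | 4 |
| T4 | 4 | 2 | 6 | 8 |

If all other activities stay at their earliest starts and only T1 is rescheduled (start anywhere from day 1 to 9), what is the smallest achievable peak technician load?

T1@1: d1:10  d2:10  d3:7  d4:3  d5:3  d6:2  d7:2  d8:2  d9:2  d10:0  d11:0 → peak 10
T1@2: d1:6  d2:10  d3:7  d4:7  d5:3  d6:2  d7:2  d8:2  d9:2  d10:0  d11:0 → peak 10
T1@3: d1:6  d2:6  d3:7  d4:7  d5:7  d6:2  d7:2  d8:2  d9:2  d10:0  d11:0 → peak 7
T1@4: d1:6  d2:6  d3:3  d4:7  d5:7  d6:6  d7:2  d8:2  d9:2  d10:0  d11:0 → peak 7
T1@5: d1:6  d2:6  d3:3  d4:3  d5:7  d6:6  d7:6  d8:2  d9:2  d10:0  d11:0 → peak 7
T1@6: d1:6  d2:6  d3:3  d4:3  d5:3  d6:6  d7:6  d8:6  d9:2  d10:0  d11:0 → peak 6
T1@7: d1:6  d2:6  d3:3  d4:3  d5:3  d6:2  d7:6  d8:6  d9:6  d10:0  d11:0 → peak 6
T1@8: d1:6  d2:6  d3:3  d4:3  d5:3  d6:2  d7:2  d8:6  d9:6  d10:4  d11:0 → peak 6
T1@9: d1:6  d2:6  d3:3  d4:3  d5:3  d6:2  d7:2  d8:2  d9:6  d10:4  d11:4 → peak 6
Best is T1@6, peak 6.

6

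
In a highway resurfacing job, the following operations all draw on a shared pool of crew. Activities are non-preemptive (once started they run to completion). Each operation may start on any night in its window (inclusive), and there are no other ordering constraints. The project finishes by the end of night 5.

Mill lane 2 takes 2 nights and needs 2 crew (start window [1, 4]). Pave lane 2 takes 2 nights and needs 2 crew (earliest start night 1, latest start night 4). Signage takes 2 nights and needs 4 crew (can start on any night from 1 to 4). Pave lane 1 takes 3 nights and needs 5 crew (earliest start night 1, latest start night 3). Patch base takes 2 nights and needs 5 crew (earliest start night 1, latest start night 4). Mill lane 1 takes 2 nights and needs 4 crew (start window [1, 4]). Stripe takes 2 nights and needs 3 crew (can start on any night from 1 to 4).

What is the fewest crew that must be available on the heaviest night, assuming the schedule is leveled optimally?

13

Early-start (Mill lane 2@1, Pave lane 2@1, Signage@1, Pave lane 1@1, Patch base@1, Mill lane 1@1, Stripe@1) gives peak 25: n1:25  n2:25  n3:5  n4:0  n5:0.
Shift Patch base→3, Mill lane 1→4, Stripe→3.
Schedule Mill lane 2@1, Pave lane 2@1, Signage@1, Pave lane 1@1, Patch base@3, Mill lane 1@4, Stripe@3: n1:13  n2:13  n3:13  n4:12  n5:4 — peak 13.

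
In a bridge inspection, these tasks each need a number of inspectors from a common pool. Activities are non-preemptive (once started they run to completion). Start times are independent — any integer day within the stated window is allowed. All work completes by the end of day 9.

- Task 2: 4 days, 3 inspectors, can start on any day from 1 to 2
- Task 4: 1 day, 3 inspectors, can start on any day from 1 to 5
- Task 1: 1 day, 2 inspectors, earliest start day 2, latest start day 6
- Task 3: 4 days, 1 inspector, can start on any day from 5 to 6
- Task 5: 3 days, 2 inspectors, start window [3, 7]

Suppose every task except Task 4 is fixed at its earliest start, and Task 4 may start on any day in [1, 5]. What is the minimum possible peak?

6

Task 4@1: d1:6  d2:5  d3:5  d4:5  d5:3  d6:1  d7:1  d8:1  d9:0 → peak 6
Task 4@2: d1:3  d2:8  d3:5  d4:5  d5:3  d6:1  d7:1  d8:1  d9:0 → peak 8
Task 4@3: d1:3  d2:5  d3:8  d4:5  d5:3  d6:1  d7:1  d8:1  d9:0 → peak 8
Task 4@4: d1:3  d2:5  d3:5  d4:8  d5:3  d6:1  d7:1  d8:1  d9:0 → peak 8
Task 4@5: d1:3  d2:5  d3:5  d4:5  d5:6  d6:1  d7:1  d8:1  d9:0 → peak 6
Best is Task 4@1, peak 6.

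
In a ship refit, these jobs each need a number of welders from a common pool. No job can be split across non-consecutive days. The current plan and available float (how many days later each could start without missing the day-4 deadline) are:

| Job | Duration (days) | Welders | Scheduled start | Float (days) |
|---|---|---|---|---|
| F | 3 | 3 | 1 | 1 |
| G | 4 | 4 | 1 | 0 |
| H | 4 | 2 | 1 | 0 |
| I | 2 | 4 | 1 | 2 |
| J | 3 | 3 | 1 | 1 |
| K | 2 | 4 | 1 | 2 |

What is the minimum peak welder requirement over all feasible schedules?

Early-start (F@1, G@1, H@1, I@1, J@1, K@1) gives peak 20: d1:20  d2:20  d3:12  d4:6.
Shift K→3.
Schedule F@1, G@1, H@1, I@1, J@1, K@3: d1:16  d2:16  d3:16  d4:10 — peak 16.

16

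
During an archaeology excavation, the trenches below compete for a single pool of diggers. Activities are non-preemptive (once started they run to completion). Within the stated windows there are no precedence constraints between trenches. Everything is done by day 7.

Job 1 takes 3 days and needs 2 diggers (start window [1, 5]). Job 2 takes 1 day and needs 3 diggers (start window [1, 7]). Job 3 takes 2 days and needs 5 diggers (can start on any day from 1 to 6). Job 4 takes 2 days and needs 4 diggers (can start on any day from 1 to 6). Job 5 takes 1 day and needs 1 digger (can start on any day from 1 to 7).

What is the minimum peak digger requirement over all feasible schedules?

5

Early-start (Job 1@1, Job 2@1, Job 3@1, Job 4@1, Job 5@1) gives peak 15: d1:15  d2:11  d3:2  d4:0  d5:0  d6:0  d7:0.
Shift Job 3→4, Job 4→6, Job 5→2.
Schedule Job 1@1, Job 2@1, Job 3@4, Job 4@6, Job 5@2: d1:5  d2:3  d3:2  d4:5  d5:5  d6:4  d7:4 — peak 5.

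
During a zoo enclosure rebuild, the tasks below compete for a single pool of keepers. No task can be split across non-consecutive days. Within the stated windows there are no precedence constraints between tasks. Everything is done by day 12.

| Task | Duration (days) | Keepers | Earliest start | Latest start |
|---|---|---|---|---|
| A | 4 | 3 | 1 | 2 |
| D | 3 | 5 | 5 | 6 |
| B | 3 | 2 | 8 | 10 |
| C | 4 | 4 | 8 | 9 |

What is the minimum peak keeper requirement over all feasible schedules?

6

Schedule A@1, D@5, B@8, C@8: d1:3  d2:3  d3:3  d4:3  d5:5  d6:5  d7:5  d8:6  d9:6  d10:6  d11:4  d12:0 — peak 6.
No arrangement of the 24 feasible schedules does better.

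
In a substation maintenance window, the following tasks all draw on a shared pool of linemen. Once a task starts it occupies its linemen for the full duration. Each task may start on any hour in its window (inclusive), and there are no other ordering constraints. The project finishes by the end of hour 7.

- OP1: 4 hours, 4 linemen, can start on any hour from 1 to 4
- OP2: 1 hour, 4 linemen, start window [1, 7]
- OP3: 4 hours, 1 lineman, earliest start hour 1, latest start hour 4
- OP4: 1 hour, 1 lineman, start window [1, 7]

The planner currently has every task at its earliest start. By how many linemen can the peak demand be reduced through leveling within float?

5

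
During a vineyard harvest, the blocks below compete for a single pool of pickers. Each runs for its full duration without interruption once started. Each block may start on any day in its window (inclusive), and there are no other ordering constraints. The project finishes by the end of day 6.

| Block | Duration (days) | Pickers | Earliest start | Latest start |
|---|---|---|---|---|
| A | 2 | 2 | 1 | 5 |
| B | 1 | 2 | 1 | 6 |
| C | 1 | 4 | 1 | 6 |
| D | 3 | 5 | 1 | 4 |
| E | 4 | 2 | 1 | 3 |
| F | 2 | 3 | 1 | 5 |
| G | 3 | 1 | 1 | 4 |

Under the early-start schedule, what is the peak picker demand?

Early-start schedule: A@1, B@1, C@1, D@1, E@1, F@1, G@1.
Load per day: day 1: 19, day 2: 13, day 3: 8, day 4: 2, day 5: 0, day 6: 0.
Peak is 19.

19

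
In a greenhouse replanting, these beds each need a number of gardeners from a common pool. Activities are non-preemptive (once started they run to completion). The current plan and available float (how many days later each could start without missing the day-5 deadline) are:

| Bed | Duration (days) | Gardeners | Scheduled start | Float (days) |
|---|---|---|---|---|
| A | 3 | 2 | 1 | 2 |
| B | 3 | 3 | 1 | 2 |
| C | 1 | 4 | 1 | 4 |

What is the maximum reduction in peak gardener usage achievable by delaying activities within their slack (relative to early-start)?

4

Early-start peak: d1:9  d2:5  d3:5  d4:0  d5:0 ⇒ 9.
Leveled (A@1, B@1, C@4): d1:5  d2:5  d3:5  d4:4  d5:0 ⇒ 5.
Reduction 9 − 5 = 4.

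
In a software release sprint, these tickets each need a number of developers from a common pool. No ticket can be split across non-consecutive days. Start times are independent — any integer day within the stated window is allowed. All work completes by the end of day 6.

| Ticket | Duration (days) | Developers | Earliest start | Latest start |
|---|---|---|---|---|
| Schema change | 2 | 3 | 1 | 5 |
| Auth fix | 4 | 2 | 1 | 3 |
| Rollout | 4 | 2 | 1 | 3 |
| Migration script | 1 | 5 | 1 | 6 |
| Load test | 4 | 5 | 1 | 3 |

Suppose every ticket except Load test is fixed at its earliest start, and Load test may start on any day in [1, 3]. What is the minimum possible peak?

Load test@1: d1:17  d2:12  d3:9  d4:9  d5:0  d6:0 → peak 17
Load test@2: d1:12  d2:12  d3:9  d4:9  d5:5  d6:0 → peak 12
Load test@3: d1:12  d2:7  d3:9  d4:9  d5:5  d6:5 → peak 12
Best is Load test@2, peak 12.

12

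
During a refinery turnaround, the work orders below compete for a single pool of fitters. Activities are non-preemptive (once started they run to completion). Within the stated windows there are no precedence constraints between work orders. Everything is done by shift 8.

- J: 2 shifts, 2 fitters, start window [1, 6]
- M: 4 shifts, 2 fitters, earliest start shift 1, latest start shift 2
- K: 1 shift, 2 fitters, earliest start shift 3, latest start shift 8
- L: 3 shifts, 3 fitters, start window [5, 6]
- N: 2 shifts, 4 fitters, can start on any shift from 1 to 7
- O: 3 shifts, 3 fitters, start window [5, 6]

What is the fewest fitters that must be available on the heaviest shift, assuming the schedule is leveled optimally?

6

Early-start (J@1, M@1, K@3, L@5, N@1, O@5) gives peak 8: s1:8  s2:8  s3:4  s4:2  s5:6  s6:6  s7:6  s8:0.
Shift L→6, N→4, O→6.
Schedule J@1, M@1, K@3, L@6, N@4, O@6: s1:4  s2:4  s3:4  s4:6  s5:4  s6:6  s7:6  s8:6 — peak 6.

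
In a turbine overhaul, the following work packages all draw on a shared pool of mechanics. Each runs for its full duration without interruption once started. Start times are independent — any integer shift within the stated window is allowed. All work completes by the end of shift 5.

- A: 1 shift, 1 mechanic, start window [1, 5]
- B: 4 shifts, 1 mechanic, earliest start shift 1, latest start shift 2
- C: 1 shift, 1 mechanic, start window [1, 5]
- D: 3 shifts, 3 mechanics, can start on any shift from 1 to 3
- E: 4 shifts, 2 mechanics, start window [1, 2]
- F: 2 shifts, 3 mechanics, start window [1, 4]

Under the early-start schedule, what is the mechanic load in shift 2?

At early start, shift 2 has: B, D, E, F.
Demand: 1 + 3 + 2 + 3 = 9.

9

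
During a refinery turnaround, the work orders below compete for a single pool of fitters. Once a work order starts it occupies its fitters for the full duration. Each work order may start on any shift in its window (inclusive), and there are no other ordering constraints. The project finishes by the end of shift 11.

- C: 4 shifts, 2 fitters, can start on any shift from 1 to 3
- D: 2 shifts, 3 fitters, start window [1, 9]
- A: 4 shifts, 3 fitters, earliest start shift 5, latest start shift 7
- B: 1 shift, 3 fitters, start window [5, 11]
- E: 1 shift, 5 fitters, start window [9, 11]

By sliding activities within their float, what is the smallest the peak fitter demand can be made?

Early-start (C@1, D@1, A@5, B@5, E@9) gives peak 6: s1:5  s2:5  s3:2  s4:2  s5:6  s6:3  s7:3  s8:3  s9:5  s10:0  s11:0.
Shift B→9, E→10.
Schedule C@1, D@1, A@5, B@9, E@10: s1:5  s2:5  s3:2  s4:2  s5:3  s6:3  s7:3  s8:3  s9:3  s10:5  s11:0 — peak 5.

5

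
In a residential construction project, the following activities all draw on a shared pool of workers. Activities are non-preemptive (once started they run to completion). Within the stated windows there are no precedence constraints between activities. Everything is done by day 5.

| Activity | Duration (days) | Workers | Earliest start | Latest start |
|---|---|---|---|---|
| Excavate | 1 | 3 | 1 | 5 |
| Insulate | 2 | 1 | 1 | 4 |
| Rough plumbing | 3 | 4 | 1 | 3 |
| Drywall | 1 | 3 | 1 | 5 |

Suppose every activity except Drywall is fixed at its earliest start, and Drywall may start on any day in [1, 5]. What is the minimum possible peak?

Drywall@1: d1:11  d2:5  d3:4  d4:0  d5:0 → peak 11
Drywall@2: d1:8  d2:8  d3:4  d4:0  d5:0 → peak 8
Drywall@3: d1:8  d2:5  d3:7  d4:0  d5:0 → peak 8
Drywall@4: d1:8  d2:5  d3:4  d4:3  d5:0 → peak 8
Drywall@5: d1:8  d2:5  d3:4  d4:0  d5:3 → peak 8
Best is Drywall@2, peak 8.

8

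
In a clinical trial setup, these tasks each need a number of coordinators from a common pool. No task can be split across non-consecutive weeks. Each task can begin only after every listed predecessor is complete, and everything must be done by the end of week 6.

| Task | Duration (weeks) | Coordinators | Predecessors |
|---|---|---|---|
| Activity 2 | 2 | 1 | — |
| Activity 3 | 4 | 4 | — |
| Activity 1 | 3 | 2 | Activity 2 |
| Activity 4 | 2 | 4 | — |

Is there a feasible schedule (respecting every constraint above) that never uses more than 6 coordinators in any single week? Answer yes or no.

yes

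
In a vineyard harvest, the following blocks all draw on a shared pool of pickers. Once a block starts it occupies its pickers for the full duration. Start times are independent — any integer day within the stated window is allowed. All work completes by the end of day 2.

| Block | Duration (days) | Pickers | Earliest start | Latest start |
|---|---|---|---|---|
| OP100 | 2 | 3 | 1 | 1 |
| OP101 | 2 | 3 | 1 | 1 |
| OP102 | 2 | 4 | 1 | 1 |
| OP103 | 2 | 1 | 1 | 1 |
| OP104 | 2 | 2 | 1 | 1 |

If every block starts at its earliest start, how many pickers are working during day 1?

At early start, day 1 has: OP100, OP101, OP102, OP103, OP104.
Demand: 3 + 3 + 4 + 1 + 2 = 13.

13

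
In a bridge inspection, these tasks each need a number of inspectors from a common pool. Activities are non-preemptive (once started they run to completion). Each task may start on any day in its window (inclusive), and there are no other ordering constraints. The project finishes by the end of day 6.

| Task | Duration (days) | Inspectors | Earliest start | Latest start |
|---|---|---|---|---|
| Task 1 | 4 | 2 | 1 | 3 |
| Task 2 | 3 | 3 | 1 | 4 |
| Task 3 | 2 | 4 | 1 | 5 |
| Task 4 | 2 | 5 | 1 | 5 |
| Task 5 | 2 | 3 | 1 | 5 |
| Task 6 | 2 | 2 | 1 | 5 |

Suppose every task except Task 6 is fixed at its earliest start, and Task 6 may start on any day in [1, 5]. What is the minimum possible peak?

17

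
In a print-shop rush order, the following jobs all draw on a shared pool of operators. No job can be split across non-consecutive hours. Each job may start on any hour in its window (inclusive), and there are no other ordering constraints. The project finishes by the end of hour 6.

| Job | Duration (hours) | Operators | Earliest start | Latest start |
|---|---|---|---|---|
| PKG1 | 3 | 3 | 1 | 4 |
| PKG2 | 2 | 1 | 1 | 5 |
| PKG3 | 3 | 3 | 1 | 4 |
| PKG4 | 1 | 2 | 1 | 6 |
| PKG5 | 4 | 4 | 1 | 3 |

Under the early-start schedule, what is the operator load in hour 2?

11

At early start, hour 2 has: PKG1, PKG2, PKG3, PKG5.
Demand: 3 + 1 + 3 + 4 = 11.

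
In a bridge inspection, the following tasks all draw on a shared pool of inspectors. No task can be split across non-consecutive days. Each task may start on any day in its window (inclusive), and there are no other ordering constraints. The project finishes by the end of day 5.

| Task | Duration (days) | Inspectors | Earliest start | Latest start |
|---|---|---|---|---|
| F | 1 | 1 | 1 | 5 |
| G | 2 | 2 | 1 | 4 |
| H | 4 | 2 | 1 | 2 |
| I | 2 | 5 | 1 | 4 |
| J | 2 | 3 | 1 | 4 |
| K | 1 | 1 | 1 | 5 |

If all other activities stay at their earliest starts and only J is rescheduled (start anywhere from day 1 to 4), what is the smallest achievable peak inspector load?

11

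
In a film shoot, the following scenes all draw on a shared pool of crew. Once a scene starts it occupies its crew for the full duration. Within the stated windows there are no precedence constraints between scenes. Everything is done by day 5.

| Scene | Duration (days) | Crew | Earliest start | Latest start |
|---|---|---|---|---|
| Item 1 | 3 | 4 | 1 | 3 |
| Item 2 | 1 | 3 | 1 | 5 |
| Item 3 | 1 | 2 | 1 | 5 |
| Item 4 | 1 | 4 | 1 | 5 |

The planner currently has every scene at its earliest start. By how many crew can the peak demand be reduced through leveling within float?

8

Early-start peak: d1:13  d2:4  d3:4  d4:0  d5:0 ⇒ 13.
Leveled (Item 1@1, Item 2@4, Item 3@4, Item 4@5): d1:4  d2:4  d3:4  d4:5  d5:4 ⇒ 5.
Reduction 13 − 5 = 8.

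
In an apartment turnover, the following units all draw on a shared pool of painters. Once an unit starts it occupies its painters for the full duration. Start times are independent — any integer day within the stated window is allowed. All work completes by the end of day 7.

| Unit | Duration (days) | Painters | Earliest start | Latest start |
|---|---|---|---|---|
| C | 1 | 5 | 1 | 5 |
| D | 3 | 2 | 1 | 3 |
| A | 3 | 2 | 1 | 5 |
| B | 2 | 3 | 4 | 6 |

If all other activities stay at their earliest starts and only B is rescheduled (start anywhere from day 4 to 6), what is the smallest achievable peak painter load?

9

B@4: d1:9  d2:4  d3:4  d4:3  d5:3  d6:0  d7:0 → peak 9
B@5: d1:9  d2:4  d3:4  d4:0  d5:3  d6:3  d7:0 → peak 9
B@6: d1:9  d2:4  d3:4  d4:0  d5:0  d6:3  d7:3 → peak 9
Best is B@4, peak 9.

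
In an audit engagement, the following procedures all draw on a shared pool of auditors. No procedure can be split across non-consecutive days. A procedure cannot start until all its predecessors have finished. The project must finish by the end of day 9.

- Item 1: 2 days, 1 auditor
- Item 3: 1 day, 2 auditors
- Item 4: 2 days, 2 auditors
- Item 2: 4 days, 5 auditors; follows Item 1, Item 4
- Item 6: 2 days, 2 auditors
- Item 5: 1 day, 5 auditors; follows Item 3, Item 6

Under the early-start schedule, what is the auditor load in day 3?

10

At early start, day 3 has: Item 2, Item 5.
Demand: 5 + 5 = 10.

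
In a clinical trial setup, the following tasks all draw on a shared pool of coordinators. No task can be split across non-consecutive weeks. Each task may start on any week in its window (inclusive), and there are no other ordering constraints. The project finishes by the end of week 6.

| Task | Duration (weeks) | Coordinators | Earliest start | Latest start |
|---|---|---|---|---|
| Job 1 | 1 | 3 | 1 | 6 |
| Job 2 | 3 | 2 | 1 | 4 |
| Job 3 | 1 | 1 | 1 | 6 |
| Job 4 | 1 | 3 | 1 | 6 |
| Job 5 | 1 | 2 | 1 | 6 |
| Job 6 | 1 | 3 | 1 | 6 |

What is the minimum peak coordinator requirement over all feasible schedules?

Early-start (Job 1@1, Job 2@1, Job 3@1, Job 4@1, Job 5@1, Job 6@1) gives peak 14: w1:14  w2:2  w3:2  w4:0  w5:0  w6:0.
Shift Job 2→2, Job 4→5, Job 5→2, Job 6→6.
Schedule Job 1@1, Job 2@2, Job 3@1, Job 4@5, Job 5@2, Job 6@6: w1:4  w2:4  w3:2  w4:2  w5:3  w6:3 — peak 4.

4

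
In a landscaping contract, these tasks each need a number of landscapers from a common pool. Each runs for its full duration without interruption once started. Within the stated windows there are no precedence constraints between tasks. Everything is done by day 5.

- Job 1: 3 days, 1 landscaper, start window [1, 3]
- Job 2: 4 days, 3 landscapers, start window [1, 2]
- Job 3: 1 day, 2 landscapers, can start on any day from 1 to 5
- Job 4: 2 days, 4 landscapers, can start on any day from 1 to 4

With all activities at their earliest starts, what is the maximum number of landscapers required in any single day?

10

Early-start schedule: Job 1@1, Job 2@1, Job 3@1, Job 4@1.
Load per day: day 1: 10, day 2: 8, day 3: 4, day 4: 3, day 5: 0.
Peak is 10.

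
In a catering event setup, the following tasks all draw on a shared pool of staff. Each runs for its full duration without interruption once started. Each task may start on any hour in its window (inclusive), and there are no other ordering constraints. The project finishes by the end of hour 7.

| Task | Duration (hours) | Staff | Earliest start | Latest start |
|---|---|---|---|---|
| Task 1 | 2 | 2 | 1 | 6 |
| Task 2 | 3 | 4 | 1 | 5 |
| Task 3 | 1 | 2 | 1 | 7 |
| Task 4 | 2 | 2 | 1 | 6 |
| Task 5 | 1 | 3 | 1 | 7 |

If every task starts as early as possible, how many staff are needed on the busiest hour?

13

Early-start schedule: Task 1@1, Task 2@1, Task 3@1, Task 4@1, Task 5@1.
Load per hour: hour 1: 13, hour 2: 8, hour 3: 4, hour 4: 0, hour 5: 0, hour 6: 0, hour 7: 0.
Peak is 13.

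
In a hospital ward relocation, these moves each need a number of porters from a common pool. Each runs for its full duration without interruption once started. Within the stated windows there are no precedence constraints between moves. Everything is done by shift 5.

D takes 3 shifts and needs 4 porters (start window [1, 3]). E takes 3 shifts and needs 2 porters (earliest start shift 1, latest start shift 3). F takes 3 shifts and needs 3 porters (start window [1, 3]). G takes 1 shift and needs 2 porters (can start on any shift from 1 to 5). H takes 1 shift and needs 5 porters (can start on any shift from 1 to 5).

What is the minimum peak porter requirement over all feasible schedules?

9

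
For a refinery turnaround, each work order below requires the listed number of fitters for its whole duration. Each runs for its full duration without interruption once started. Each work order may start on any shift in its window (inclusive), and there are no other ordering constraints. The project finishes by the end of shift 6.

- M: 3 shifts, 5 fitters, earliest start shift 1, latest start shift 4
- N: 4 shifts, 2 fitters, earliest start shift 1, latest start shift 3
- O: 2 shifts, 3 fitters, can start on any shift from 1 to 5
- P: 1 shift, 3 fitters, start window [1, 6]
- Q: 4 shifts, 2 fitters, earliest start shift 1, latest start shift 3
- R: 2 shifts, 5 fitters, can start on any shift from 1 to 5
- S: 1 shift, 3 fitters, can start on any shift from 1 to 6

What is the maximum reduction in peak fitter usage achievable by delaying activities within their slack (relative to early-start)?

14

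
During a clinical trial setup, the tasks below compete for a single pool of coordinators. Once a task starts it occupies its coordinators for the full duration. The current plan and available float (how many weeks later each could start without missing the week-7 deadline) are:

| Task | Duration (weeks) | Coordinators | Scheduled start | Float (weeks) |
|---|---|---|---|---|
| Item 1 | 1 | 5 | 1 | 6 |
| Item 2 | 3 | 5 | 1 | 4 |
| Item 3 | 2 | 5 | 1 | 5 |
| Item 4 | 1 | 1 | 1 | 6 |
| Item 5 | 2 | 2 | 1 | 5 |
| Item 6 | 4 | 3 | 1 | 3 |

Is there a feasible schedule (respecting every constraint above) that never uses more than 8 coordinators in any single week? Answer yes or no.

yes

Schedule Item 1@1, Item 2@2, Item 3@5, Item 4@1, Item 5@1, Item 6@3: w1:8  w2:7  w3:8  w4:8  w5:8  w6:8  w7:0 — peak 8 ≤ 8.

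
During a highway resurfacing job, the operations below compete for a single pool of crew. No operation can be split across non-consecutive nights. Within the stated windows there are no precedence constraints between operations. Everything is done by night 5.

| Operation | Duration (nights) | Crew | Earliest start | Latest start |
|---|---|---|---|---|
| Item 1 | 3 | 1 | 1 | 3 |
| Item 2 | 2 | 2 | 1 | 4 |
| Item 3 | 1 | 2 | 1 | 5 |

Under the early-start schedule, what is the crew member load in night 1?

5

At early start, night 1 has: Item 1, Item 2, Item 3.
Demand: 1 + 2 + 2 = 5.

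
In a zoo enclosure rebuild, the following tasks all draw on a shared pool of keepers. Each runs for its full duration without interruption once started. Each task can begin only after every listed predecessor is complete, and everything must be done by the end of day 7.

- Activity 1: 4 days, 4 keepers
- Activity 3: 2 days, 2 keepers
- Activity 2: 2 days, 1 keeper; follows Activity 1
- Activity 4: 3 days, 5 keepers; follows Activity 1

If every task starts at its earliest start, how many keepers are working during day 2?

At early start, day 2 has: Activity 1, Activity 3.
Demand: 4 + 2 = 6.

6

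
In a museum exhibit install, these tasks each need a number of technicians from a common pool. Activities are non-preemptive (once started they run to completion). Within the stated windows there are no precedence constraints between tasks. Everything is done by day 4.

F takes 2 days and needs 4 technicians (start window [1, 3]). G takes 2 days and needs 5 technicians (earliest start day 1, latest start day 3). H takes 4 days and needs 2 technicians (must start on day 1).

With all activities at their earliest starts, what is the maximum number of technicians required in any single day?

11

Early-start schedule: F@1, G@1, H@1.
Load per day: day 1: 11, day 2: 11, day 3: 2, day 4: 2.
Peak is 11.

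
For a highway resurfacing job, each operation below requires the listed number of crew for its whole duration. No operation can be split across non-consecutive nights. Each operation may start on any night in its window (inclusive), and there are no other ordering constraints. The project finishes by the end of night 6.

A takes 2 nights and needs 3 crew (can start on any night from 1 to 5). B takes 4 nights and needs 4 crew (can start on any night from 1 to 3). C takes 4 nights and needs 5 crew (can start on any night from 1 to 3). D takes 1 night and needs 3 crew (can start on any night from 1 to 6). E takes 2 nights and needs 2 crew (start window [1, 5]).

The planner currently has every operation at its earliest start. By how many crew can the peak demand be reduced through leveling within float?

Early-start peak: n1:17  n2:14  n3:9  n4:9  n5:0  n6:0 ⇒ 17.
Leveled (A@1, B@1, C@3, D@5, E@1): n1:9  n2:9  n3:9  n4:9  n5:8  n6:5 ⇒ 9.
Reduction 17 − 9 = 8.

8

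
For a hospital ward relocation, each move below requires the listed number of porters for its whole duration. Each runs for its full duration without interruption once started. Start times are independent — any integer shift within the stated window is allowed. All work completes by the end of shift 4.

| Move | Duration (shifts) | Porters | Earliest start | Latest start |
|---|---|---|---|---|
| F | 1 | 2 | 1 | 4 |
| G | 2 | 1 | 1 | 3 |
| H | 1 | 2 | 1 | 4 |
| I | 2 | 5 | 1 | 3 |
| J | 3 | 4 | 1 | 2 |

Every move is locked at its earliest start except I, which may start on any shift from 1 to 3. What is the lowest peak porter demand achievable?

9

I@1: s1:14  s2:10  s3:4  s4:0 → peak 14
I@2: s1:9  s2:10  s3:9  s4:0 → peak 10
I@3: s1:9  s2:5  s3:9  s4:5 → peak 9
Best is I@3, peak 9.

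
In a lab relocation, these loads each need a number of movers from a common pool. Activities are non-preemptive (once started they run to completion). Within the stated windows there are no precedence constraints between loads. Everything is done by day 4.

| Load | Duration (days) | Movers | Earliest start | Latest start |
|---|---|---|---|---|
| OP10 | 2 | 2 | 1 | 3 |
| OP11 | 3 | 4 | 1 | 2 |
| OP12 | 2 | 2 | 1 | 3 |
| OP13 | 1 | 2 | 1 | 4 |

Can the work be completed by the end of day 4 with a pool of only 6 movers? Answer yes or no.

Schedule OP10@1, OP11@1, OP12@3, OP13@4: d1:6  d2:6  d3:6  d4:4 — peak 6 ≤ 6.

yes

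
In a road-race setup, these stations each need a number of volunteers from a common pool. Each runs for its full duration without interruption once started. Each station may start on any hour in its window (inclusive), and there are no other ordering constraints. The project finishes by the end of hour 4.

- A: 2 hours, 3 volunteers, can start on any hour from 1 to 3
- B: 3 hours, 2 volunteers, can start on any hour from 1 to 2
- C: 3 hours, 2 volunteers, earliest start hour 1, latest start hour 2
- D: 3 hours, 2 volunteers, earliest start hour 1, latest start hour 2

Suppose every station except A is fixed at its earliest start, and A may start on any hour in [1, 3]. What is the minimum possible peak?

9

A@1: h1:9  h2:9  h3:6  h4:0 → peak 9
A@2: h1:6  h2:9  h3:9  h4:0 → peak 9
A@3: h1:6  h2:6  h3:9  h4:3 → peak 9
Best is A@1, peak 9.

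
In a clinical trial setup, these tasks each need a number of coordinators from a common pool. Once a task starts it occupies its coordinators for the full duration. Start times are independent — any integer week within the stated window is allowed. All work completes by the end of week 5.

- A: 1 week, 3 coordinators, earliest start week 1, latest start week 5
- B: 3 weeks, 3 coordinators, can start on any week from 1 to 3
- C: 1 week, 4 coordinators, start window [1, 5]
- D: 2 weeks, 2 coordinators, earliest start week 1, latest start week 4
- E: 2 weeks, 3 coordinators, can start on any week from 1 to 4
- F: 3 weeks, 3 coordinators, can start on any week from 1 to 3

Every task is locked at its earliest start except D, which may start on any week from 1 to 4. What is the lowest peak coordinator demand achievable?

16

D@1: w1:18  w2:11  w3:6  w4:0  w5:0 → peak 18
D@2: w1:16  w2:11  w3:8  w4:0  w5:0 → peak 16
D@3: w1:16  w2:9  w3:8  w4:2  w5:0 → peak 16
D@4: w1:16  w2:9  w3:6  w4:2  w5:2 → peak 16
Best is D@2, peak 16.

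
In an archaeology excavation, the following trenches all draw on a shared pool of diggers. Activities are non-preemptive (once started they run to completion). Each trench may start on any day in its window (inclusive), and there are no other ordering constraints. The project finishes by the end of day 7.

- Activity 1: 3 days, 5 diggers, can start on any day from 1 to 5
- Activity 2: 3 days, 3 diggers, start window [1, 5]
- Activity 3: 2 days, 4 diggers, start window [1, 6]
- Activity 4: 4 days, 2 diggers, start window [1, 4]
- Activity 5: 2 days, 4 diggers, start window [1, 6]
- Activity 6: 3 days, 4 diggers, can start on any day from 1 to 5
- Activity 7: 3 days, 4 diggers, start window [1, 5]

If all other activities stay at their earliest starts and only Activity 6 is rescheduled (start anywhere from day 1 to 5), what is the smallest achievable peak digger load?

22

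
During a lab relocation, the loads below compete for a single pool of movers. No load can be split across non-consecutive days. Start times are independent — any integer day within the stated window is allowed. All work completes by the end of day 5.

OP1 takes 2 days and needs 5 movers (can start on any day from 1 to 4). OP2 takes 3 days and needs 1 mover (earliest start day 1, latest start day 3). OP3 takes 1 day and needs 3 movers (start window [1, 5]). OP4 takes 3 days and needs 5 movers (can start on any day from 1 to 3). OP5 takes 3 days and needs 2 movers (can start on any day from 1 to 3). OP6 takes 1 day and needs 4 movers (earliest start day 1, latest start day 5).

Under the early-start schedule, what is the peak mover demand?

20

Early-start schedule: OP1@1, OP2@1, OP3@1, OP4@1, OP5@1, OP6@1.
Load per day: day 1: 20, day 2: 13, day 3: 8, day 4: 0, day 5: 0.
Peak is 20.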